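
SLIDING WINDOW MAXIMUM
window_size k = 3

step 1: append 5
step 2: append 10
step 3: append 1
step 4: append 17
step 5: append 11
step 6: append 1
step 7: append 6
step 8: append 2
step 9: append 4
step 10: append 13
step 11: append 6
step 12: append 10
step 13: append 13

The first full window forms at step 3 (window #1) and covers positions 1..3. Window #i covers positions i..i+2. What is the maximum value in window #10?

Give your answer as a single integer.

step 1: append 5 -> window=[5] (not full yet)
step 2: append 10 -> window=[5, 10] (not full yet)
step 3: append 1 -> window=[5, 10, 1] -> max=10
step 4: append 17 -> window=[10, 1, 17] -> max=17
step 5: append 11 -> window=[1, 17, 11] -> max=17
step 6: append 1 -> window=[17, 11, 1] -> max=17
step 7: append 6 -> window=[11, 1, 6] -> max=11
step 8: append 2 -> window=[1, 6, 2] -> max=6
step 9: append 4 -> window=[6, 2, 4] -> max=6
step 10: append 13 -> window=[2, 4, 13] -> max=13
step 11: append 6 -> window=[4, 13, 6] -> max=13
step 12: append 10 -> window=[13, 6, 10] -> max=13
Window #10 max = 13

Answer: 13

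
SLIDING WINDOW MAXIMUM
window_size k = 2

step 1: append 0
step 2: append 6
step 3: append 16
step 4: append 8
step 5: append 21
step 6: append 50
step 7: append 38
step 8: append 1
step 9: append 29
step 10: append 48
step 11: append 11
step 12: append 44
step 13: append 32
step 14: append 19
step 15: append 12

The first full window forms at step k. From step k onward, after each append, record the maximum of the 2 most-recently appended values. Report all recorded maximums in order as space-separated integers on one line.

step 1: append 0 -> window=[0] (not full yet)
step 2: append 6 -> window=[0, 6] -> max=6
step 3: append 16 -> window=[6, 16] -> max=16
step 4: append 8 -> window=[16, 8] -> max=16
step 5: append 21 -> window=[8, 21] -> max=21
step 6: append 50 -> window=[21, 50] -> max=50
step 7: append 38 -> window=[50, 38] -> max=50
step 8: append 1 -> window=[38, 1] -> max=38
step 9: append 29 -> window=[1, 29] -> max=29
step 10: append 48 -> window=[29, 48] -> max=48
step 11: append 11 -> window=[48, 11] -> max=48
step 12: append 44 -> window=[11, 44] -> max=44
step 13: append 32 -> window=[44, 32] -> max=44
step 14: append 19 -> window=[32, 19] -> max=32
step 15: append 12 -> window=[19, 12] -> max=19

Answer: 6 16 16 21 50 50 38 29 48 48 44 44 32 19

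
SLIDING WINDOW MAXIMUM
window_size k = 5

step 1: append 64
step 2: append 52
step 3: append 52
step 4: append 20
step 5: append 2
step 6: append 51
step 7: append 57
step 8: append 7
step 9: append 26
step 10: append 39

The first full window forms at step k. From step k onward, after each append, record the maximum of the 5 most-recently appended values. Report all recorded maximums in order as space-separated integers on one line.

Answer: 64 52 57 57 57 57

Derivation:
step 1: append 64 -> window=[64] (not full yet)
step 2: append 52 -> window=[64, 52] (not full yet)
step 3: append 52 -> window=[64, 52, 52] (not full yet)
step 4: append 20 -> window=[64, 52, 52, 20] (not full yet)
step 5: append 2 -> window=[64, 52, 52, 20, 2] -> max=64
step 6: append 51 -> window=[52, 52, 20, 2, 51] -> max=52
step 7: append 57 -> window=[52, 20, 2, 51, 57] -> max=57
step 8: append 7 -> window=[20, 2, 51, 57, 7] -> max=57
step 9: append 26 -> window=[2, 51, 57, 7, 26] -> max=57
step 10: append 39 -> window=[51, 57, 7, 26, 39] -> max=57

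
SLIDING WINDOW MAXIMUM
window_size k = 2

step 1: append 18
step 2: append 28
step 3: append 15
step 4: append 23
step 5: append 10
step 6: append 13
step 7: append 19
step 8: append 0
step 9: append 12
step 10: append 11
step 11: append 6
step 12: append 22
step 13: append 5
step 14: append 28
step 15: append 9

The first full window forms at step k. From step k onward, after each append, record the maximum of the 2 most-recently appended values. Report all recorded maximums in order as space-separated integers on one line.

Answer: 28 28 23 23 13 19 19 12 12 11 22 22 28 28

Derivation:
step 1: append 18 -> window=[18] (not full yet)
step 2: append 28 -> window=[18, 28] -> max=28
step 3: append 15 -> window=[28, 15] -> max=28
step 4: append 23 -> window=[15, 23] -> max=23
step 5: append 10 -> window=[23, 10] -> max=23
step 6: append 13 -> window=[10, 13] -> max=13
step 7: append 19 -> window=[13, 19] -> max=19
step 8: append 0 -> window=[19, 0] -> max=19
step 9: append 12 -> window=[0, 12] -> max=12
step 10: append 11 -> window=[12, 11] -> max=12
step 11: append 6 -> window=[11, 6] -> max=11
step 12: append 22 -> window=[6, 22] -> max=22
step 13: append 5 -> window=[22, 5] -> max=22
step 14: append 28 -> window=[5, 28] -> max=28
step 15: append 9 -> window=[28, 9] -> max=28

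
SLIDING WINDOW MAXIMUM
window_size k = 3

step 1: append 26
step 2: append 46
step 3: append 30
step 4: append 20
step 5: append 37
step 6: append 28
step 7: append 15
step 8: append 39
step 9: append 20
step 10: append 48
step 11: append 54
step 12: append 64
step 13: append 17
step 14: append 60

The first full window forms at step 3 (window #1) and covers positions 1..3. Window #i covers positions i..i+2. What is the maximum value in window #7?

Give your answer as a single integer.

Answer: 39

Derivation:
step 1: append 26 -> window=[26] (not full yet)
step 2: append 46 -> window=[26, 46] (not full yet)
step 3: append 30 -> window=[26, 46, 30] -> max=46
step 4: append 20 -> window=[46, 30, 20] -> max=46
step 5: append 37 -> window=[30, 20, 37] -> max=37
step 6: append 28 -> window=[20, 37, 28] -> max=37
step 7: append 15 -> window=[37, 28, 15] -> max=37
step 8: append 39 -> window=[28, 15, 39] -> max=39
step 9: append 20 -> window=[15, 39, 20] -> max=39
Window #7 max = 39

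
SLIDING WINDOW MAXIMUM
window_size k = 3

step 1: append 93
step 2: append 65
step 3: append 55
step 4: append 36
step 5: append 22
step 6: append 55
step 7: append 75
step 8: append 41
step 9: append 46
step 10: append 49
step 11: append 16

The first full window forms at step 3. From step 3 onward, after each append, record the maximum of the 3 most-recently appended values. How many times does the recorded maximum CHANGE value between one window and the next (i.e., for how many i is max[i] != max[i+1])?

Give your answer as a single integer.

step 1: append 93 -> window=[93] (not full yet)
step 2: append 65 -> window=[93, 65] (not full yet)
step 3: append 55 -> window=[93, 65, 55] -> max=93
step 4: append 36 -> window=[65, 55, 36] -> max=65
step 5: append 22 -> window=[55, 36, 22] -> max=55
step 6: append 55 -> window=[36, 22, 55] -> max=55
step 7: append 75 -> window=[22, 55, 75] -> max=75
step 8: append 41 -> window=[55, 75, 41] -> max=75
step 9: append 46 -> window=[75, 41, 46] -> max=75
step 10: append 49 -> window=[41, 46, 49] -> max=49
step 11: append 16 -> window=[46, 49, 16] -> max=49
Recorded maximums: 93 65 55 55 75 75 75 49 49
Changes between consecutive maximums: 4

Answer: 4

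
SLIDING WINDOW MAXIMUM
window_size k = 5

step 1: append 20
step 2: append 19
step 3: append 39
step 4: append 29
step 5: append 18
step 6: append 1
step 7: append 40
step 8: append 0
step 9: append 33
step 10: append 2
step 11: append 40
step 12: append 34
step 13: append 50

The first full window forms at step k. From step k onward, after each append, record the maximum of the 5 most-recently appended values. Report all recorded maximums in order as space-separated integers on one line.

Answer: 39 39 40 40 40 40 40 40 50

Derivation:
step 1: append 20 -> window=[20] (not full yet)
step 2: append 19 -> window=[20, 19] (not full yet)
step 3: append 39 -> window=[20, 19, 39] (not full yet)
step 4: append 29 -> window=[20, 19, 39, 29] (not full yet)
step 5: append 18 -> window=[20, 19, 39, 29, 18] -> max=39
step 6: append 1 -> window=[19, 39, 29, 18, 1] -> max=39
step 7: append 40 -> window=[39, 29, 18, 1, 40] -> max=40
step 8: append 0 -> window=[29, 18, 1, 40, 0] -> max=40
step 9: append 33 -> window=[18, 1, 40, 0, 33] -> max=40
step 10: append 2 -> window=[1, 40, 0, 33, 2] -> max=40
step 11: append 40 -> window=[40, 0, 33, 2, 40] -> max=40
step 12: append 34 -> window=[0, 33, 2, 40, 34] -> max=40
step 13: append 50 -> window=[33, 2, 40, 34, 50] -> max=50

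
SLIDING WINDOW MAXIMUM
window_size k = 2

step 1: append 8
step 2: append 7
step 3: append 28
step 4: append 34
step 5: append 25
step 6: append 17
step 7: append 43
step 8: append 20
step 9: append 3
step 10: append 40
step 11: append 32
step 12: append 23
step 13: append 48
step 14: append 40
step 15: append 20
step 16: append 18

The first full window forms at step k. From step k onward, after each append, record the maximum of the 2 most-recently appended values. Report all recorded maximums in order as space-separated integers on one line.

step 1: append 8 -> window=[8] (not full yet)
step 2: append 7 -> window=[8, 7] -> max=8
step 3: append 28 -> window=[7, 28] -> max=28
step 4: append 34 -> window=[28, 34] -> max=34
step 5: append 25 -> window=[34, 25] -> max=34
step 6: append 17 -> window=[25, 17] -> max=25
step 7: append 43 -> window=[17, 43] -> max=43
step 8: append 20 -> window=[43, 20] -> max=43
step 9: append 3 -> window=[20, 3] -> max=20
step 10: append 40 -> window=[3, 40] -> max=40
step 11: append 32 -> window=[40, 32] -> max=40
step 12: append 23 -> window=[32, 23] -> max=32
step 13: append 48 -> window=[23, 48] -> max=48
step 14: append 40 -> window=[48, 40] -> max=48
step 15: append 20 -> window=[40, 20] -> max=40
step 16: append 18 -> window=[20, 18] -> max=20

Answer: 8 28 34 34 25 43 43 20 40 40 32 48 48 40 20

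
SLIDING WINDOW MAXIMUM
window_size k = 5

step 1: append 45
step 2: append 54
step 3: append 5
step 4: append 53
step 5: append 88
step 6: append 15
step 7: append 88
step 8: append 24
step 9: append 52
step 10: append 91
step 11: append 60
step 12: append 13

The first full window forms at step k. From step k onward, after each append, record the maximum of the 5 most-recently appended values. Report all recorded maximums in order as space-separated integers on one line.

Answer: 88 88 88 88 88 91 91 91

Derivation:
step 1: append 45 -> window=[45] (not full yet)
step 2: append 54 -> window=[45, 54] (not full yet)
step 3: append 5 -> window=[45, 54, 5] (not full yet)
step 4: append 53 -> window=[45, 54, 5, 53] (not full yet)
step 5: append 88 -> window=[45, 54, 5, 53, 88] -> max=88
step 6: append 15 -> window=[54, 5, 53, 88, 15] -> max=88
step 7: append 88 -> window=[5, 53, 88, 15, 88] -> max=88
step 8: append 24 -> window=[53, 88, 15, 88, 24] -> max=88
step 9: append 52 -> window=[88, 15, 88, 24, 52] -> max=88
step 10: append 91 -> window=[15, 88, 24, 52, 91] -> max=91
step 11: append 60 -> window=[88, 24, 52, 91, 60] -> max=91
step 12: append 13 -> window=[24, 52, 91, 60, 13] -> max=91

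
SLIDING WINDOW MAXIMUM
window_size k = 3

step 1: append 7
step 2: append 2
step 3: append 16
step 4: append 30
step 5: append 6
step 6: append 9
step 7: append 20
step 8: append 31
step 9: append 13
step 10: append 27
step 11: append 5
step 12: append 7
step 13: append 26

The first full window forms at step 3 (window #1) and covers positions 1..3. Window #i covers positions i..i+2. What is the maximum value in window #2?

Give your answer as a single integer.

step 1: append 7 -> window=[7] (not full yet)
step 2: append 2 -> window=[7, 2] (not full yet)
step 3: append 16 -> window=[7, 2, 16] -> max=16
step 4: append 30 -> window=[2, 16, 30] -> max=30
Window #2 max = 30

Answer: 30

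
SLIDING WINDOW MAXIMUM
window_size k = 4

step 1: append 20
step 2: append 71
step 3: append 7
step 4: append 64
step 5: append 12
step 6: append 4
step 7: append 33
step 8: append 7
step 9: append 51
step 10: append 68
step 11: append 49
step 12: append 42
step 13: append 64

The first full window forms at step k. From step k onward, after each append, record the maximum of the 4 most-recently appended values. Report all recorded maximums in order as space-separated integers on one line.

Answer: 71 71 64 64 33 51 68 68 68 68

Derivation:
step 1: append 20 -> window=[20] (not full yet)
step 2: append 71 -> window=[20, 71] (not full yet)
step 3: append 7 -> window=[20, 71, 7] (not full yet)
step 4: append 64 -> window=[20, 71, 7, 64] -> max=71
step 5: append 12 -> window=[71, 7, 64, 12] -> max=71
step 6: append 4 -> window=[7, 64, 12, 4] -> max=64
step 7: append 33 -> window=[64, 12, 4, 33] -> max=64
step 8: append 7 -> window=[12, 4, 33, 7] -> max=33
step 9: append 51 -> window=[4, 33, 7, 51] -> max=51
step 10: append 68 -> window=[33, 7, 51, 68] -> max=68
step 11: append 49 -> window=[7, 51, 68, 49] -> max=68
step 12: append 42 -> window=[51, 68, 49, 42] -> max=68
step 13: append 64 -> window=[68, 49, 42, 64] -> max=68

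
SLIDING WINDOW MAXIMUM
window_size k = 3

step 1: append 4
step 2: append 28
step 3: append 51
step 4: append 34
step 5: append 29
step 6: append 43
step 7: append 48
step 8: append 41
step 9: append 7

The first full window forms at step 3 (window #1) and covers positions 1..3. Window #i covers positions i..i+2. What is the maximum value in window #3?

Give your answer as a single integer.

step 1: append 4 -> window=[4] (not full yet)
step 2: append 28 -> window=[4, 28] (not full yet)
step 3: append 51 -> window=[4, 28, 51] -> max=51
step 4: append 34 -> window=[28, 51, 34] -> max=51
step 5: append 29 -> window=[51, 34, 29] -> max=51
Window #3 max = 51

Answer: 51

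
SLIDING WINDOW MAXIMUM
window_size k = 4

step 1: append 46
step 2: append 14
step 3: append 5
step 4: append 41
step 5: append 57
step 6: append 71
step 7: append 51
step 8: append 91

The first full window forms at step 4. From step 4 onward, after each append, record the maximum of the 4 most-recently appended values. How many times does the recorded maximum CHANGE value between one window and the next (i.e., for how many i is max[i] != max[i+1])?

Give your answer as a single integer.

step 1: append 46 -> window=[46] (not full yet)
step 2: append 14 -> window=[46, 14] (not full yet)
step 3: append 5 -> window=[46, 14, 5] (not full yet)
step 4: append 41 -> window=[46, 14, 5, 41] -> max=46
step 5: append 57 -> window=[14, 5, 41, 57] -> max=57
step 6: append 71 -> window=[5, 41, 57, 71] -> max=71
step 7: append 51 -> window=[41, 57, 71, 51] -> max=71
step 8: append 91 -> window=[57, 71, 51, 91] -> max=91
Recorded maximums: 46 57 71 71 91
Changes between consecutive maximums: 3

Answer: 3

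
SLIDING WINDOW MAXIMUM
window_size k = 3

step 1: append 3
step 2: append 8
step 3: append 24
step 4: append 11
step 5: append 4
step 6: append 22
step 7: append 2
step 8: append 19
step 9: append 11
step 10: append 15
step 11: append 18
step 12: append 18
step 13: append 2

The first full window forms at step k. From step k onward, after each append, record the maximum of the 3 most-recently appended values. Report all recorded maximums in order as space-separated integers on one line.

step 1: append 3 -> window=[3] (not full yet)
step 2: append 8 -> window=[3, 8] (not full yet)
step 3: append 24 -> window=[3, 8, 24] -> max=24
step 4: append 11 -> window=[8, 24, 11] -> max=24
step 5: append 4 -> window=[24, 11, 4] -> max=24
step 6: append 22 -> window=[11, 4, 22] -> max=22
step 7: append 2 -> window=[4, 22, 2] -> max=22
step 8: append 19 -> window=[22, 2, 19] -> max=22
step 9: append 11 -> window=[2, 19, 11] -> max=19
step 10: append 15 -> window=[19, 11, 15] -> max=19
step 11: append 18 -> window=[11, 15, 18] -> max=18
step 12: append 18 -> window=[15, 18, 18] -> max=18
step 13: append 2 -> window=[18, 18, 2] -> max=18

Answer: 24 24 24 22 22 22 19 19 18 18 18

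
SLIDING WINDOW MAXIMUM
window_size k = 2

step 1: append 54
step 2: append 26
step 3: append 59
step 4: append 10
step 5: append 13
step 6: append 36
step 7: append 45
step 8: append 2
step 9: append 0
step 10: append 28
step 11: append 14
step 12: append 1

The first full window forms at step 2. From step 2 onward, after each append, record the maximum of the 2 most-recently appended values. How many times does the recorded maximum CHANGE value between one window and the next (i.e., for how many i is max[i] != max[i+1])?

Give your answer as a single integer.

Answer: 7

Derivation:
step 1: append 54 -> window=[54] (not full yet)
step 2: append 26 -> window=[54, 26] -> max=54
step 3: append 59 -> window=[26, 59] -> max=59
step 4: append 10 -> window=[59, 10] -> max=59
step 5: append 13 -> window=[10, 13] -> max=13
step 6: append 36 -> window=[13, 36] -> max=36
step 7: append 45 -> window=[36, 45] -> max=45
step 8: append 2 -> window=[45, 2] -> max=45
step 9: append 0 -> window=[2, 0] -> max=2
step 10: append 28 -> window=[0, 28] -> max=28
step 11: append 14 -> window=[28, 14] -> max=28
step 12: append 1 -> window=[14, 1] -> max=14
Recorded maximums: 54 59 59 13 36 45 45 2 28 28 14
Changes between consecutive maximums: 7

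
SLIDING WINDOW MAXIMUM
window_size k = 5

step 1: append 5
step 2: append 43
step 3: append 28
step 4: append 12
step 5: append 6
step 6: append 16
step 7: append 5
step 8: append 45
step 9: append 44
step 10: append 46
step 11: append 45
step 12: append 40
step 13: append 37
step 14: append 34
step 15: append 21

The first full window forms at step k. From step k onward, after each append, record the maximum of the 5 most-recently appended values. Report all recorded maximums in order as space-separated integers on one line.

step 1: append 5 -> window=[5] (not full yet)
step 2: append 43 -> window=[5, 43] (not full yet)
step 3: append 28 -> window=[5, 43, 28] (not full yet)
step 4: append 12 -> window=[5, 43, 28, 12] (not full yet)
step 5: append 6 -> window=[5, 43, 28, 12, 6] -> max=43
step 6: append 16 -> window=[43, 28, 12, 6, 16] -> max=43
step 7: append 5 -> window=[28, 12, 6, 16, 5] -> max=28
step 8: append 45 -> window=[12, 6, 16, 5, 45] -> max=45
step 9: append 44 -> window=[6, 16, 5, 45, 44] -> max=45
step 10: append 46 -> window=[16, 5, 45, 44, 46] -> max=46
step 11: append 45 -> window=[5, 45, 44, 46, 45] -> max=46
step 12: append 40 -> window=[45, 44, 46, 45, 40] -> max=46
step 13: append 37 -> window=[44, 46, 45, 40, 37] -> max=46
step 14: append 34 -> window=[46, 45, 40, 37, 34] -> max=46
step 15: append 21 -> window=[45, 40, 37, 34, 21] -> max=45

Answer: 43 43 28 45 45 46 46 46 46 46 45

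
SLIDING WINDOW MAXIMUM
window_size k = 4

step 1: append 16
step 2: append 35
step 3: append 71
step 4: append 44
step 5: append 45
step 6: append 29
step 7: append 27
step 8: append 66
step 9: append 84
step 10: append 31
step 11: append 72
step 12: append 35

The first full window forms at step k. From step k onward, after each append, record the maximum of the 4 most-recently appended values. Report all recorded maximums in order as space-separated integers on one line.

Answer: 71 71 71 45 66 84 84 84 84

Derivation:
step 1: append 16 -> window=[16] (not full yet)
step 2: append 35 -> window=[16, 35] (not full yet)
step 3: append 71 -> window=[16, 35, 71] (not full yet)
step 4: append 44 -> window=[16, 35, 71, 44] -> max=71
step 5: append 45 -> window=[35, 71, 44, 45] -> max=71
step 6: append 29 -> window=[71, 44, 45, 29] -> max=71
step 7: append 27 -> window=[44, 45, 29, 27] -> max=45
step 8: append 66 -> window=[45, 29, 27, 66] -> max=66
step 9: append 84 -> window=[29, 27, 66, 84] -> max=84
step 10: append 31 -> window=[27, 66, 84, 31] -> max=84
step 11: append 72 -> window=[66, 84, 31, 72] -> max=84
step 12: append 35 -> window=[84, 31, 72, 35] -> max=84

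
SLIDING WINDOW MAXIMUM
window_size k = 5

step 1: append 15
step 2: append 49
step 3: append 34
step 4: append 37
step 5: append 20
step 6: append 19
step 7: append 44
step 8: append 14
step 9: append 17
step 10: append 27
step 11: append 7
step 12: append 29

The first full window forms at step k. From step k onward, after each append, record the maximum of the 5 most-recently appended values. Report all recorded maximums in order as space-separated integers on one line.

step 1: append 15 -> window=[15] (not full yet)
step 2: append 49 -> window=[15, 49] (not full yet)
step 3: append 34 -> window=[15, 49, 34] (not full yet)
step 4: append 37 -> window=[15, 49, 34, 37] (not full yet)
step 5: append 20 -> window=[15, 49, 34, 37, 20] -> max=49
step 6: append 19 -> window=[49, 34, 37, 20, 19] -> max=49
step 7: append 44 -> window=[34, 37, 20, 19, 44] -> max=44
step 8: append 14 -> window=[37, 20, 19, 44, 14] -> max=44
step 9: append 17 -> window=[20, 19, 44, 14, 17] -> max=44
step 10: append 27 -> window=[19, 44, 14, 17, 27] -> max=44
step 11: append 7 -> window=[44, 14, 17, 27, 7] -> max=44
step 12: append 29 -> window=[14, 17, 27, 7, 29] -> max=29

Answer: 49 49 44 44 44 44 44 29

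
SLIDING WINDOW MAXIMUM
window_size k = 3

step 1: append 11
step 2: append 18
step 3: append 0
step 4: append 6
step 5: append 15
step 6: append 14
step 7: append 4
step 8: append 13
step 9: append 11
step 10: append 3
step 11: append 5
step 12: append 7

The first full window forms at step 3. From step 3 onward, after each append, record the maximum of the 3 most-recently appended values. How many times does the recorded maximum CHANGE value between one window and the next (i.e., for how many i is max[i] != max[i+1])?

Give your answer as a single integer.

Answer: 5

Derivation:
step 1: append 11 -> window=[11] (not full yet)
step 2: append 18 -> window=[11, 18] (not full yet)
step 3: append 0 -> window=[11, 18, 0] -> max=18
step 4: append 6 -> window=[18, 0, 6] -> max=18
step 5: append 15 -> window=[0, 6, 15] -> max=15
step 6: append 14 -> window=[6, 15, 14] -> max=15
step 7: append 4 -> window=[15, 14, 4] -> max=15
step 8: append 13 -> window=[14, 4, 13] -> max=14
step 9: append 11 -> window=[4, 13, 11] -> max=13
step 10: append 3 -> window=[13, 11, 3] -> max=13
step 11: append 5 -> window=[11, 3, 5] -> max=11
step 12: append 7 -> window=[3, 5, 7] -> max=7
Recorded maximums: 18 18 15 15 15 14 13 13 11 7
Changes between consecutive maximums: 5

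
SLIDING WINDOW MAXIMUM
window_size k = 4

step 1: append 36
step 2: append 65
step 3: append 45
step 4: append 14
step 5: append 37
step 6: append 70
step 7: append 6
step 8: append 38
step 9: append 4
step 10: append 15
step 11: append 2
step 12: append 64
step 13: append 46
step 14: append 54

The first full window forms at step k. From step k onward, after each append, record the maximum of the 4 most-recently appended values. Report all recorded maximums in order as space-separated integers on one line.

step 1: append 36 -> window=[36] (not full yet)
step 2: append 65 -> window=[36, 65] (not full yet)
step 3: append 45 -> window=[36, 65, 45] (not full yet)
step 4: append 14 -> window=[36, 65, 45, 14] -> max=65
step 5: append 37 -> window=[65, 45, 14, 37] -> max=65
step 6: append 70 -> window=[45, 14, 37, 70] -> max=70
step 7: append 6 -> window=[14, 37, 70, 6] -> max=70
step 8: append 38 -> window=[37, 70, 6, 38] -> max=70
step 9: append 4 -> window=[70, 6, 38, 4] -> max=70
step 10: append 15 -> window=[6, 38, 4, 15] -> max=38
step 11: append 2 -> window=[38, 4, 15, 2] -> max=38
step 12: append 64 -> window=[4, 15, 2, 64] -> max=64
step 13: append 46 -> window=[15, 2, 64, 46] -> max=64
step 14: append 54 -> window=[2, 64, 46, 54] -> max=64

Answer: 65 65 70 70 70 70 38 38 64 64 64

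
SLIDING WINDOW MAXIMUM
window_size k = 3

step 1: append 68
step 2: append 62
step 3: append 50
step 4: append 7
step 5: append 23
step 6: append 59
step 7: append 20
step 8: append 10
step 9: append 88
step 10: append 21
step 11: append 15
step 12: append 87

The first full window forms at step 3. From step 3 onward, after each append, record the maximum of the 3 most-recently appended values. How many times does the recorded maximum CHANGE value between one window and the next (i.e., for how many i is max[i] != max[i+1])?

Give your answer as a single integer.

step 1: append 68 -> window=[68] (not full yet)
step 2: append 62 -> window=[68, 62] (not full yet)
step 3: append 50 -> window=[68, 62, 50] -> max=68
step 4: append 7 -> window=[62, 50, 7] -> max=62
step 5: append 23 -> window=[50, 7, 23] -> max=50
step 6: append 59 -> window=[7, 23, 59] -> max=59
step 7: append 20 -> window=[23, 59, 20] -> max=59
step 8: append 10 -> window=[59, 20, 10] -> max=59
step 9: append 88 -> window=[20, 10, 88] -> max=88
step 10: append 21 -> window=[10, 88, 21] -> max=88
step 11: append 15 -> window=[88, 21, 15] -> max=88
step 12: append 87 -> window=[21, 15, 87] -> max=87
Recorded maximums: 68 62 50 59 59 59 88 88 88 87
Changes between consecutive maximums: 5

Answer: 5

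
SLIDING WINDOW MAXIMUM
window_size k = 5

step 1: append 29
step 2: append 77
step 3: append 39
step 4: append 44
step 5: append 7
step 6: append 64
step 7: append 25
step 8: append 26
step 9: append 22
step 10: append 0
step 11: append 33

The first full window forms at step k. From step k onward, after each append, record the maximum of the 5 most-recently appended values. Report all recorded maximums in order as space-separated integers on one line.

Answer: 77 77 64 64 64 64 33

Derivation:
step 1: append 29 -> window=[29] (not full yet)
step 2: append 77 -> window=[29, 77] (not full yet)
step 3: append 39 -> window=[29, 77, 39] (not full yet)
step 4: append 44 -> window=[29, 77, 39, 44] (not full yet)
step 5: append 7 -> window=[29, 77, 39, 44, 7] -> max=77
step 6: append 64 -> window=[77, 39, 44, 7, 64] -> max=77
step 7: append 25 -> window=[39, 44, 7, 64, 25] -> max=64
step 8: append 26 -> window=[44, 7, 64, 25, 26] -> max=64
step 9: append 22 -> window=[7, 64, 25, 26, 22] -> max=64
step 10: append 0 -> window=[64, 25, 26, 22, 0] -> max=64
step 11: append 33 -> window=[25, 26, 22, 0, 33] -> max=33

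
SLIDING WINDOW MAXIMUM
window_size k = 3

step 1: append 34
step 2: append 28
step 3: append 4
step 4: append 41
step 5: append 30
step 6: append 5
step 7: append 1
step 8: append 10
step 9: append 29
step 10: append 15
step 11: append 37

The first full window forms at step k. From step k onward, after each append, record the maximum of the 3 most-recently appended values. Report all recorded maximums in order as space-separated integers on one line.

step 1: append 34 -> window=[34] (not full yet)
step 2: append 28 -> window=[34, 28] (not full yet)
step 3: append 4 -> window=[34, 28, 4] -> max=34
step 4: append 41 -> window=[28, 4, 41] -> max=41
step 5: append 30 -> window=[4, 41, 30] -> max=41
step 6: append 5 -> window=[41, 30, 5] -> max=41
step 7: append 1 -> window=[30, 5, 1] -> max=30
step 8: append 10 -> window=[5, 1, 10] -> max=10
step 9: append 29 -> window=[1, 10, 29] -> max=29
step 10: append 15 -> window=[10, 29, 15] -> max=29
step 11: append 37 -> window=[29, 15, 37] -> max=37

Answer: 34 41 41 41 30 10 29 29 37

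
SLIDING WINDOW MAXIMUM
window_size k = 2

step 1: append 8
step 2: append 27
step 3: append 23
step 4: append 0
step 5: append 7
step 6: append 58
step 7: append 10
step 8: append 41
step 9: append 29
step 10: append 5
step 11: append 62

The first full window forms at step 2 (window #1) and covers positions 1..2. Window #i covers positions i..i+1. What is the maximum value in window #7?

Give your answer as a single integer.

step 1: append 8 -> window=[8] (not full yet)
step 2: append 27 -> window=[8, 27] -> max=27
step 3: append 23 -> window=[27, 23] -> max=27
step 4: append 0 -> window=[23, 0] -> max=23
step 5: append 7 -> window=[0, 7] -> max=7
step 6: append 58 -> window=[7, 58] -> max=58
step 7: append 10 -> window=[58, 10] -> max=58
step 8: append 41 -> window=[10, 41] -> max=41
Window #7 max = 41

Answer: 41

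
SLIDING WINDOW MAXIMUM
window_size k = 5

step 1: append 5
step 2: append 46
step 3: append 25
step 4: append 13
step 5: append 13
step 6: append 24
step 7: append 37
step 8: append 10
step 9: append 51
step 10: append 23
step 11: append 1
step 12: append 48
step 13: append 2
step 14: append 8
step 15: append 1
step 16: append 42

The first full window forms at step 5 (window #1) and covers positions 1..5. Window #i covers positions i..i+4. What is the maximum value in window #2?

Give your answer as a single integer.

Answer: 46

Derivation:
step 1: append 5 -> window=[5] (not full yet)
step 2: append 46 -> window=[5, 46] (not full yet)
step 3: append 25 -> window=[5, 46, 25] (not full yet)
step 4: append 13 -> window=[5, 46, 25, 13] (not full yet)
step 5: append 13 -> window=[5, 46, 25, 13, 13] -> max=46
step 6: append 24 -> window=[46, 25, 13, 13, 24] -> max=46
Window #2 max = 46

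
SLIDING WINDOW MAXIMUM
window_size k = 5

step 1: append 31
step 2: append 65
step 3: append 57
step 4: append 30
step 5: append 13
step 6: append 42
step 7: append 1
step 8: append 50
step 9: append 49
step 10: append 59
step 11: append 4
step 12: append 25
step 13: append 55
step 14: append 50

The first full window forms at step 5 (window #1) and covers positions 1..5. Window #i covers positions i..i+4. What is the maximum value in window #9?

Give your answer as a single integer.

Answer: 59

Derivation:
step 1: append 31 -> window=[31] (not full yet)
step 2: append 65 -> window=[31, 65] (not full yet)
step 3: append 57 -> window=[31, 65, 57] (not full yet)
step 4: append 30 -> window=[31, 65, 57, 30] (not full yet)
step 5: append 13 -> window=[31, 65, 57, 30, 13] -> max=65
step 6: append 42 -> window=[65, 57, 30, 13, 42] -> max=65
step 7: append 1 -> window=[57, 30, 13, 42, 1] -> max=57
step 8: append 50 -> window=[30, 13, 42, 1, 50] -> max=50
step 9: append 49 -> window=[13, 42, 1, 50, 49] -> max=50
step 10: append 59 -> window=[42, 1, 50, 49, 59] -> max=59
step 11: append 4 -> window=[1, 50, 49, 59, 4] -> max=59
step 12: append 25 -> window=[50, 49, 59, 4, 25] -> max=59
step 13: append 55 -> window=[49, 59, 4, 25, 55] -> max=59
Window #9 max = 59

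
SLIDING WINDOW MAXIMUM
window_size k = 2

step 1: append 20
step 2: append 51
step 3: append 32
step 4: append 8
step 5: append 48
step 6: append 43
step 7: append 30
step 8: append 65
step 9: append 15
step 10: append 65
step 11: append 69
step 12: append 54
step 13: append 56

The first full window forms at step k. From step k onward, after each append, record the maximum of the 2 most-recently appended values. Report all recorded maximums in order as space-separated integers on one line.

step 1: append 20 -> window=[20] (not full yet)
step 2: append 51 -> window=[20, 51] -> max=51
step 3: append 32 -> window=[51, 32] -> max=51
step 4: append 8 -> window=[32, 8] -> max=32
step 5: append 48 -> window=[8, 48] -> max=48
step 6: append 43 -> window=[48, 43] -> max=48
step 7: append 30 -> window=[43, 30] -> max=43
step 8: append 65 -> window=[30, 65] -> max=65
step 9: append 15 -> window=[65, 15] -> max=65
step 10: append 65 -> window=[15, 65] -> max=65
step 11: append 69 -> window=[65, 69] -> max=69
step 12: append 54 -> window=[69, 54] -> max=69
step 13: append 56 -> window=[54, 56] -> max=56

Answer: 51 51 32 48 48 43 65 65 65 69 69 56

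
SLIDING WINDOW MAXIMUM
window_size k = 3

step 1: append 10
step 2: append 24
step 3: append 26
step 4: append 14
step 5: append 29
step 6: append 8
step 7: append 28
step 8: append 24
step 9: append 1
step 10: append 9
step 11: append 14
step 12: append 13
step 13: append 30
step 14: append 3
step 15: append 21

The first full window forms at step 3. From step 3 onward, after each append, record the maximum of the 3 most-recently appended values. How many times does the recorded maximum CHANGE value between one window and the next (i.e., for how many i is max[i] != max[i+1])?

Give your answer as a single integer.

Answer: 5

Derivation:
step 1: append 10 -> window=[10] (not full yet)
step 2: append 24 -> window=[10, 24] (not full yet)
step 3: append 26 -> window=[10, 24, 26] -> max=26
step 4: append 14 -> window=[24, 26, 14] -> max=26
step 5: append 29 -> window=[26, 14, 29] -> max=29
step 6: append 8 -> window=[14, 29, 8] -> max=29
step 7: append 28 -> window=[29, 8, 28] -> max=29
step 8: append 24 -> window=[8, 28, 24] -> max=28
step 9: append 1 -> window=[28, 24, 1] -> max=28
step 10: append 9 -> window=[24, 1, 9] -> max=24
step 11: append 14 -> window=[1, 9, 14] -> max=14
step 12: append 13 -> window=[9, 14, 13] -> max=14
step 13: append 30 -> window=[14, 13, 30] -> max=30
step 14: append 3 -> window=[13, 30, 3] -> max=30
step 15: append 21 -> window=[30, 3, 21] -> max=30
Recorded maximums: 26 26 29 29 29 28 28 24 14 14 30 30 30
Changes between consecutive maximums: 5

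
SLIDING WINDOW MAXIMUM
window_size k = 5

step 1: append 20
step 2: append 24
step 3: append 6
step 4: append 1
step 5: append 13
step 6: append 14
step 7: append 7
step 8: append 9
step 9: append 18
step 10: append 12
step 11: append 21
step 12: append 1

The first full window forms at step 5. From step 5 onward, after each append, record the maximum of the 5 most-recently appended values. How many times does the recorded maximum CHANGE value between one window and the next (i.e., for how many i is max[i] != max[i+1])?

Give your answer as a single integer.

Answer: 3

Derivation:
step 1: append 20 -> window=[20] (not full yet)
step 2: append 24 -> window=[20, 24] (not full yet)
step 3: append 6 -> window=[20, 24, 6] (not full yet)
step 4: append 1 -> window=[20, 24, 6, 1] (not full yet)
step 5: append 13 -> window=[20, 24, 6, 1, 13] -> max=24
step 6: append 14 -> window=[24, 6, 1, 13, 14] -> max=24
step 7: append 7 -> window=[6, 1, 13, 14, 7] -> max=14
step 8: append 9 -> window=[1, 13, 14, 7, 9] -> max=14
step 9: append 18 -> window=[13, 14, 7, 9, 18] -> max=18
step 10: append 12 -> window=[14, 7, 9, 18, 12] -> max=18
step 11: append 21 -> window=[7, 9, 18, 12, 21] -> max=21
step 12: append 1 -> window=[9, 18, 12, 21, 1] -> max=21
Recorded maximums: 24 24 14 14 18 18 21 21
Changes between consecutive maximums: 3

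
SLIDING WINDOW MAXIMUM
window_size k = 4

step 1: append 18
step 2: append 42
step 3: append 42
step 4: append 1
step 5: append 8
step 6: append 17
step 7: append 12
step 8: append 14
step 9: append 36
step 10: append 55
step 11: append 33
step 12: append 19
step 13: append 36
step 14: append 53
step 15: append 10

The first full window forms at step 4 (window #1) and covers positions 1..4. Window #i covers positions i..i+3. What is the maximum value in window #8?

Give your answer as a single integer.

step 1: append 18 -> window=[18] (not full yet)
step 2: append 42 -> window=[18, 42] (not full yet)
step 3: append 42 -> window=[18, 42, 42] (not full yet)
step 4: append 1 -> window=[18, 42, 42, 1] -> max=42
step 5: append 8 -> window=[42, 42, 1, 8] -> max=42
step 6: append 17 -> window=[42, 1, 8, 17] -> max=42
step 7: append 12 -> window=[1, 8, 17, 12] -> max=17
step 8: append 14 -> window=[8, 17, 12, 14] -> max=17
step 9: append 36 -> window=[17, 12, 14, 36] -> max=36
step 10: append 55 -> window=[12, 14, 36, 55] -> max=55
step 11: append 33 -> window=[14, 36, 55, 33] -> max=55
Window #8 max = 55

Answer: 55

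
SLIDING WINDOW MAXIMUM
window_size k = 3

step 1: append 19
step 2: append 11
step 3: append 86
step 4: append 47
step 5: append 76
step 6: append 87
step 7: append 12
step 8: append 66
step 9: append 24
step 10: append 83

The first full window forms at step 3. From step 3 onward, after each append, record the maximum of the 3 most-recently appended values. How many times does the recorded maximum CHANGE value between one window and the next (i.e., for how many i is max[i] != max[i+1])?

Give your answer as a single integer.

Answer: 3

Derivation:
step 1: append 19 -> window=[19] (not full yet)
step 2: append 11 -> window=[19, 11] (not full yet)
step 3: append 86 -> window=[19, 11, 86] -> max=86
step 4: append 47 -> window=[11, 86, 47] -> max=86
step 5: append 76 -> window=[86, 47, 76] -> max=86
step 6: append 87 -> window=[47, 76, 87] -> max=87
step 7: append 12 -> window=[76, 87, 12] -> max=87
step 8: append 66 -> window=[87, 12, 66] -> max=87
step 9: append 24 -> window=[12, 66, 24] -> max=66
step 10: append 83 -> window=[66, 24, 83] -> max=83
Recorded maximums: 86 86 86 87 87 87 66 83
Changes between consecutive maximums: 3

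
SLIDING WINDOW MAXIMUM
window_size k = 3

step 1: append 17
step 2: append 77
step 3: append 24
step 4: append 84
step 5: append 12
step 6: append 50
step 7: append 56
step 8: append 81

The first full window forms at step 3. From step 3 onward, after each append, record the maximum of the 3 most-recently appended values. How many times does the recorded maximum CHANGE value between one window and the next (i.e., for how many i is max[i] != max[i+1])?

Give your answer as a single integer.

step 1: append 17 -> window=[17] (not full yet)
step 2: append 77 -> window=[17, 77] (not full yet)
step 3: append 24 -> window=[17, 77, 24] -> max=77
step 4: append 84 -> window=[77, 24, 84] -> max=84
step 5: append 12 -> window=[24, 84, 12] -> max=84
step 6: append 50 -> window=[84, 12, 50] -> max=84
step 7: append 56 -> window=[12, 50, 56] -> max=56
step 8: append 81 -> window=[50, 56, 81] -> max=81
Recorded maximums: 77 84 84 84 56 81
Changes between consecutive maximums: 3

Answer: 3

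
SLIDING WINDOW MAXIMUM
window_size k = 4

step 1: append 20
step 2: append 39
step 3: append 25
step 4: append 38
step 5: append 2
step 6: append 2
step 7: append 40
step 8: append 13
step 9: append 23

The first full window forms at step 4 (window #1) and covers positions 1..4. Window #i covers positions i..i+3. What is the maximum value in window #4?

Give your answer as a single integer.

step 1: append 20 -> window=[20] (not full yet)
step 2: append 39 -> window=[20, 39] (not full yet)
step 3: append 25 -> window=[20, 39, 25] (not full yet)
step 4: append 38 -> window=[20, 39, 25, 38] -> max=39
step 5: append 2 -> window=[39, 25, 38, 2] -> max=39
step 6: append 2 -> window=[25, 38, 2, 2] -> max=38
step 7: append 40 -> window=[38, 2, 2, 40] -> max=40
Window #4 max = 40

Answer: 40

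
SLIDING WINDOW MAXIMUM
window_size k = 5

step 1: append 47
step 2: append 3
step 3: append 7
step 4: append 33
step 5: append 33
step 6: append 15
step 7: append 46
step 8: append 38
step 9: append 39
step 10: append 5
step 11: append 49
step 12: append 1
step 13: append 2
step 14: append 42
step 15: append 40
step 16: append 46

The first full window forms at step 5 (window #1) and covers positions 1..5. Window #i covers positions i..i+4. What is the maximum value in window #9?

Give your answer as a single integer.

Answer: 49

Derivation:
step 1: append 47 -> window=[47] (not full yet)
step 2: append 3 -> window=[47, 3] (not full yet)
step 3: append 7 -> window=[47, 3, 7] (not full yet)
step 4: append 33 -> window=[47, 3, 7, 33] (not full yet)
step 5: append 33 -> window=[47, 3, 7, 33, 33] -> max=47
step 6: append 15 -> window=[3, 7, 33, 33, 15] -> max=33
step 7: append 46 -> window=[7, 33, 33, 15, 46] -> max=46
step 8: append 38 -> window=[33, 33, 15, 46, 38] -> max=46
step 9: append 39 -> window=[33, 15, 46, 38, 39] -> max=46
step 10: append 5 -> window=[15, 46, 38, 39, 5] -> max=46
step 11: append 49 -> window=[46, 38, 39, 5, 49] -> max=49
step 12: append 1 -> window=[38, 39, 5, 49, 1] -> max=49
step 13: append 2 -> window=[39, 5, 49, 1, 2] -> max=49
Window #9 max = 49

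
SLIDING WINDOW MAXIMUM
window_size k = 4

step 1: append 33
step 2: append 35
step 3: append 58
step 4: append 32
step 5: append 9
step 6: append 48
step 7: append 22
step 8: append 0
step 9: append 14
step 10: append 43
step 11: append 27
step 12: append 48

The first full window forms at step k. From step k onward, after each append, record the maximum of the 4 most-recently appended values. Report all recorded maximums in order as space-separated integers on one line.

Answer: 58 58 58 48 48 48 43 43 48

Derivation:
step 1: append 33 -> window=[33] (not full yet)
step 2: append 35 -> window=[33, 35] (not full yet)
step 3: append 58 -> window=[33, 35, 58] (not full yet)
step 4: append 32 -> window=[33, 35, 58, 32] -> max=58
step 5: append 9 -> window=[35, 58, 32, 9] -> max=58
step 6: append 48 -> window=[58, 32, 9, 48] -> max=58
step 7: append 22 -> window=[32, 9, 48, 22] -> max=48
step 8: append 0 -> window=[9, 48, 22, 0] -> max=48
step 9: append 14 -> window=[48, 22, 0, 14] -> max=48
step 10: append 43 -> window=[22, 0, 14, 43] -> max=43
step 11: append 27 -> window=[0, 14, 43, 27] -> max=43
step 12: append 48 -> window=[14, 43, 27, 48] -> max=48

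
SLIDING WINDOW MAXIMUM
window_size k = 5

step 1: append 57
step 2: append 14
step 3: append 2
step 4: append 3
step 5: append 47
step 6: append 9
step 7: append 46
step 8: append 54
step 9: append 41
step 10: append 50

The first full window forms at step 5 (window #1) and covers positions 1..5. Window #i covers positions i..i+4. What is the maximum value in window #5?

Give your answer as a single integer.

step 1: append 57 -> window=[57] (not full yet)
step 2: append 14 -> window=[57, 14] (not full yet)
step 3: append 2 -> window=[57, 14, 2] (not full yet)
step 4: append 3 -> window=[57, 14, 2, 3] (not full yet)
step 5: append 47 -> window=[57, 14, 2, 3, 47] -> max=57
step 6: append 9 -> window=[14, 2, 3, 47, 9] -> max=47
step 7: append 46 -> window=[2, 3, 47, 9, 46] -> max=47
step 8: append 54 -> window=[3, 47, 9, 46, 54] -> max=54
step 9: append 41 -> window=[47, 9, 46, 54, 41] -> max=54
Window #5 max = 54

Answer: 54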